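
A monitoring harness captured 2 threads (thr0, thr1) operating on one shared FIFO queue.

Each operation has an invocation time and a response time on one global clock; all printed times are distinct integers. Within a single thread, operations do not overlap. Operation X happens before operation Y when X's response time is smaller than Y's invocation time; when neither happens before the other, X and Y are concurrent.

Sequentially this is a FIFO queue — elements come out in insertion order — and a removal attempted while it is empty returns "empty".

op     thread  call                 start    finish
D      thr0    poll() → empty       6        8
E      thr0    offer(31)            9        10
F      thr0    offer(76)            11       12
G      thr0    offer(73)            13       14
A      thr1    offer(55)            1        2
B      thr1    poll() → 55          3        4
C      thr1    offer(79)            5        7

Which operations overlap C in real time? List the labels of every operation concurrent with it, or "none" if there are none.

C spans [5,7]; an op avoiding the whole window 5..7 is ordered, any other is concurrent
A [1,2]: before
B [3,4]: before
D [6,8]: concurrent
E [9,10]: after
F [11,12]: after
G [13,14]: after

D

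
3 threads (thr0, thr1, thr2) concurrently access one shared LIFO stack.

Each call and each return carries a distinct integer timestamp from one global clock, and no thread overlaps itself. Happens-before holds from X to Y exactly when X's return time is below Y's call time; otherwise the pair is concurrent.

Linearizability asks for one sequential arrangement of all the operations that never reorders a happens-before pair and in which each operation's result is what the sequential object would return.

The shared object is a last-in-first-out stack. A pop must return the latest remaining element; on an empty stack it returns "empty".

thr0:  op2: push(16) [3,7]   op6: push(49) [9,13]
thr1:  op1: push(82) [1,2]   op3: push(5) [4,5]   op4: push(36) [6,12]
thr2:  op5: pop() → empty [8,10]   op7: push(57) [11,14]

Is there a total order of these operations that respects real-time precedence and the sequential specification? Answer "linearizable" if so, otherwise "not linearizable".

prefix check: 1..9 passes, 1..10 fails once op5's time-10 response joins
2 orders of the 4 completed LIFO stack ops respect real time; none is legal
no completion choice of the 2 pending operations (op4, op6) rescues it — every subset was tried
take op1, op2, op3, op5 (pending dropped): step 4 already fails, because op5 pop() → empty cannot occur there
take op1, op3, op2, op5 (pending dropped): step 4 already fails, because op5 pop() → empty cannot occur there

not linearizable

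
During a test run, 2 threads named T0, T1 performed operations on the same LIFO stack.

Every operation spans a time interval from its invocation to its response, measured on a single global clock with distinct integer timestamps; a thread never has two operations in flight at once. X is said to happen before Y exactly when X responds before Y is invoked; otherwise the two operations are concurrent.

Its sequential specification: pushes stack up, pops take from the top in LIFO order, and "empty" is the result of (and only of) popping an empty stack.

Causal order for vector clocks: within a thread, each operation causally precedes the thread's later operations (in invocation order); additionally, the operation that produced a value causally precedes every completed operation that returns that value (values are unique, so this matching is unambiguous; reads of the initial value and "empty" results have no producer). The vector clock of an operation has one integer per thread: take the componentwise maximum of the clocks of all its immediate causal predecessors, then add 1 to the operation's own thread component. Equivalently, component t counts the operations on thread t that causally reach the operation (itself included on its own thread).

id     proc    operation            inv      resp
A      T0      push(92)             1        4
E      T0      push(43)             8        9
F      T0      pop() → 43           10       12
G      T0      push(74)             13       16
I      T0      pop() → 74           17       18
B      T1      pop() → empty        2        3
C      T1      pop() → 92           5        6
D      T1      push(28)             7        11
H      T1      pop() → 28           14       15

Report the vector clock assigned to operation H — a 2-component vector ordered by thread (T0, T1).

invoked at 2, B has no predecessors; its own T1 bump gives (0, 1)
invoked at 1, A has no predecessors; its own T0 bump gives (1, 0)
invoked at 8, E merges VC(A)=(1, 0) and bumps T0's slot → (2, 0)
invoked at 5, C merges VC(A)=(1, 0), VC(B)=(0, 1) and bumps T1's slot → (1, 2)
invoked at 10, F merges VC(E)=(2, 0) and bumps T0's slot → (3, 0)
invoked at 7, D merges VC(C)=(1, 2) and bumps T1's slot → (1, 3)
invoked at 13, G merges VC(F)=(3, 0) and bumps T0's slot → (4, 0)
invoked at 14, H merges VC(D)=(1, 3) and bumps T1's slot → (1, 4)
invoked at 17, I merges VC(G)=(4, 0) and bumps T0's slot → (5, 0)
target: VC(H) = (1, 4)

(1, 4)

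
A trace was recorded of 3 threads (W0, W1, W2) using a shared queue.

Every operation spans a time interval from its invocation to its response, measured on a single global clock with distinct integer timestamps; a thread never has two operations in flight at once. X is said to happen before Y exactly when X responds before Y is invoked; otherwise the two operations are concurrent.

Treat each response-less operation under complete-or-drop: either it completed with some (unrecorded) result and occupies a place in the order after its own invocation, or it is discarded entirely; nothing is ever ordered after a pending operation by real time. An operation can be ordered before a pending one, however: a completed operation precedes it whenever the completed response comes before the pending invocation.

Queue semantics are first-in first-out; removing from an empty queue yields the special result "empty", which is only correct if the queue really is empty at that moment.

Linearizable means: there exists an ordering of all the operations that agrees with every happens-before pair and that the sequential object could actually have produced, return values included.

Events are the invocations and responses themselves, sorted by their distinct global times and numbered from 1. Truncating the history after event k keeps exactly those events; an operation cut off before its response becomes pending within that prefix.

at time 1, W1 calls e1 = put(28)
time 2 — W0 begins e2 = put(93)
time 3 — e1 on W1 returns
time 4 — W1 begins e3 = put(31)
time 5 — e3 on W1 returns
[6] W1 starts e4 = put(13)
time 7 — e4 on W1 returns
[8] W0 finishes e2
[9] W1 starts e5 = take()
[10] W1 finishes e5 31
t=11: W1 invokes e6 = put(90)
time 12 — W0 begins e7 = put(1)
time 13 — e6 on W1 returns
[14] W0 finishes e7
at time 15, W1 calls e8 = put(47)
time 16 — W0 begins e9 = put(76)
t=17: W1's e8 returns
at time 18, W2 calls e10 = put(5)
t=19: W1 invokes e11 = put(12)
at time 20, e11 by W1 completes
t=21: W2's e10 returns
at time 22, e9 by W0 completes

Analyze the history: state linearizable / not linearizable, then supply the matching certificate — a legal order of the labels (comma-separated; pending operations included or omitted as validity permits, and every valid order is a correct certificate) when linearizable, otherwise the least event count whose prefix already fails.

already the first 10 events (up to e5's response at time 10) admit no linearization; the first 9 still do
every one of the 4 real-time-consistent orders over 5 completed queue ops fails the sequential spec
for example e1, e2, e3, e4, e5 fails at step 5: e5 take() → 31 is not legal there
for example e1, e3, e2, e4, e5 fails at step 5: e5 take() → 31 is not legal there

not linearizable — minimal violating prefix: 10 events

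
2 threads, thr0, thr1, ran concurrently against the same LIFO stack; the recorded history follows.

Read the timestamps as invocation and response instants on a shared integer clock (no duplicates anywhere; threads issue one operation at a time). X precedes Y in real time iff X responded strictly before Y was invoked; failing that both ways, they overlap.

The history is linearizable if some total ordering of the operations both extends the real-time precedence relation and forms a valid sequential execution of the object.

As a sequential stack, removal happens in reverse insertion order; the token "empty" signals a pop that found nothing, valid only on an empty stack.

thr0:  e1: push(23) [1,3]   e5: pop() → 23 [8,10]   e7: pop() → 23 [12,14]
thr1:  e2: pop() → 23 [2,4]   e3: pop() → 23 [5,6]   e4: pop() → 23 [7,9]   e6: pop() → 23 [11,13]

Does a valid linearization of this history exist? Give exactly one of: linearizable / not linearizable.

not linearizable

prefix check: 1..5 passes, 1..6 fails once e3's time-6 response joins
3 completed operations, 2 real-time-consistent orders — every LIFO stack replay fails
take e1, e2, e3: step 3 already fails, because e3 pop() → 23 cannot occur there
take e2, e1, e3: step 1 already fails, because e2 pop() → 23 cannot occur there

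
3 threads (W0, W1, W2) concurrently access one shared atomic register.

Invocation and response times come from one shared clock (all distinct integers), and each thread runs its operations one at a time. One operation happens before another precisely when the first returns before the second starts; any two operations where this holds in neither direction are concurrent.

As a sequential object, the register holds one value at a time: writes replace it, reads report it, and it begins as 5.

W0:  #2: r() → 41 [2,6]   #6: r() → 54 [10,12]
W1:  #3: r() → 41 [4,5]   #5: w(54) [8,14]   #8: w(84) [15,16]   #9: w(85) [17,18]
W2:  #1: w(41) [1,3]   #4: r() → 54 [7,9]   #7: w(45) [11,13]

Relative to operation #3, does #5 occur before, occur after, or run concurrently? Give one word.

#5 spans [8,14], #3 spans [4,5]
resp(#3)=5 < inv(#5)=8

after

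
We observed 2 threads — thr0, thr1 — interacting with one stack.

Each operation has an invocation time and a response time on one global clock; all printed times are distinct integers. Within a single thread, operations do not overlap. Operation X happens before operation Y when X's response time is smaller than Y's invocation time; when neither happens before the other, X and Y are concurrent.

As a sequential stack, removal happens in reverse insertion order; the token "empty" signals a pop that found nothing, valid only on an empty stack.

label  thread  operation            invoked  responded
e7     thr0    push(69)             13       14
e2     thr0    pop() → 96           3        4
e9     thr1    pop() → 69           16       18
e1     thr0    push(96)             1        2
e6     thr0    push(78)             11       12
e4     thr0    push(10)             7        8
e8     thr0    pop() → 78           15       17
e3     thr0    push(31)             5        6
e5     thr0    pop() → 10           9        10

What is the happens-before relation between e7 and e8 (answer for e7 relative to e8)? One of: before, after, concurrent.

e7 spans [13,14], e8 spans [15,17]
resp(e7)=14 < inv(e8)=15

before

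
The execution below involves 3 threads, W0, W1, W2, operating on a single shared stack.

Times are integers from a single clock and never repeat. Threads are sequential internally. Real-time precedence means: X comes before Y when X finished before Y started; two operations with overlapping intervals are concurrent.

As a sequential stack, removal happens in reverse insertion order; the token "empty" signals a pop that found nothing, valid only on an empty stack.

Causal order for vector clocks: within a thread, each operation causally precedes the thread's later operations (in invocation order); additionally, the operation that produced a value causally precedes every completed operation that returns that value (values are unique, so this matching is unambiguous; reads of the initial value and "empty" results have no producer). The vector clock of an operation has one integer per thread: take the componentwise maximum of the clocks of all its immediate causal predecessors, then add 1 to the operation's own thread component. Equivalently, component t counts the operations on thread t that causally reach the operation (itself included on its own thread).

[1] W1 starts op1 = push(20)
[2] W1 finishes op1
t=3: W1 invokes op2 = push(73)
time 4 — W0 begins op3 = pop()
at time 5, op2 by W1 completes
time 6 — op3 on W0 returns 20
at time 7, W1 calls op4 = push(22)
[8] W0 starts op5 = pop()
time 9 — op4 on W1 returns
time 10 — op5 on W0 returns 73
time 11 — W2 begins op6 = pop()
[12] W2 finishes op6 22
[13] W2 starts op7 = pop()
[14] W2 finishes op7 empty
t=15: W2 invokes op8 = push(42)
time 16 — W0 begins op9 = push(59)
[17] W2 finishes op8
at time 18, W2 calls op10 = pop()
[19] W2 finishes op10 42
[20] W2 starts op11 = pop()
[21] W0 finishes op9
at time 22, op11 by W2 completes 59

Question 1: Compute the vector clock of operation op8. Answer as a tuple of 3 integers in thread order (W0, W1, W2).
(0, 3, 3)

op1 (invocation 1): nothing precedes it; W1's component alone gives (0, 1, 0)
invoked at 3, op2 merges VC(op1)=(0, 1, 0) and bumps W1's slot → (0, 2, 0)
invoked at 4, op3 merges VC(op1)=(0, 1, 0) and bumps W0's slot → (1, 1, 0)
invoked at 7, op4 merges VC(op2)=(0, 2, 0) and bumps W1's slot → (0, 3, 0)
invoked at 11, op6 merges VC(op4)=(0, 3, 0) and bumps W2's slot → (0, 3, 1)
invoked at 8, op5 merges VC(op2)=(0, 2, 0), VC(op3)=(1, 1, 0) and bumps W0's slot → (2, 2, 0)
invoked at 13, op7 merges VC(op6)=(0, 3, 1) and bumps W2's slot → (0, 3, 2)
invoked at 16, op9 merges VC(op5)=(2, 2, 0) and bumps W0's slot → (3, 2, 0)
invoked at 15, op8 merges VC(op7)=(0, 3, 2) and bumps W2's slot → (0, 3, 3)
invoked at 18, op10 merges VC(op8)=(0, 3, 3) and bumps W2's slot → (0, 3, 4)
invoked at 20, op11 merges VC(op9)=(3, 2, 0), VC(op10)=(0, 3, 4) and bumps W2's slot → (3, 3, 5)
target: VC(op8) = (0, 3, 3)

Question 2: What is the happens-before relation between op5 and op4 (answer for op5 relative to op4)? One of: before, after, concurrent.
concurrent

op5 spans [8,10], op4 spans [7,9]
the intervals overlap in both directions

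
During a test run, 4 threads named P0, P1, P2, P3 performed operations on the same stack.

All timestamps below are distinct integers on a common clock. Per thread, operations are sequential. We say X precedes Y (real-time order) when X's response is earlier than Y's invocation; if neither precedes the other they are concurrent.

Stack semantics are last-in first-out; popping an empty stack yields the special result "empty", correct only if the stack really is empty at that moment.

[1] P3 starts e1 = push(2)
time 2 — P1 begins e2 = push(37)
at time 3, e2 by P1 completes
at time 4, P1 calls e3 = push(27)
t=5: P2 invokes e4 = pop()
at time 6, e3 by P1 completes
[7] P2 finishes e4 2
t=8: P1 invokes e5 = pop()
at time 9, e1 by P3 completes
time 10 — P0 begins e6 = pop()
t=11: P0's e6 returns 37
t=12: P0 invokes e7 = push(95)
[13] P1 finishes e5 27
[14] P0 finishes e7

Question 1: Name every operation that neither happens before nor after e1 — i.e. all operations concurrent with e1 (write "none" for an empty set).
Answer: e2, e3, e4, e5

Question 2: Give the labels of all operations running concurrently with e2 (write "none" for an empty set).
Answer: e1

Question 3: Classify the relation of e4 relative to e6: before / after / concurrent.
Answer: before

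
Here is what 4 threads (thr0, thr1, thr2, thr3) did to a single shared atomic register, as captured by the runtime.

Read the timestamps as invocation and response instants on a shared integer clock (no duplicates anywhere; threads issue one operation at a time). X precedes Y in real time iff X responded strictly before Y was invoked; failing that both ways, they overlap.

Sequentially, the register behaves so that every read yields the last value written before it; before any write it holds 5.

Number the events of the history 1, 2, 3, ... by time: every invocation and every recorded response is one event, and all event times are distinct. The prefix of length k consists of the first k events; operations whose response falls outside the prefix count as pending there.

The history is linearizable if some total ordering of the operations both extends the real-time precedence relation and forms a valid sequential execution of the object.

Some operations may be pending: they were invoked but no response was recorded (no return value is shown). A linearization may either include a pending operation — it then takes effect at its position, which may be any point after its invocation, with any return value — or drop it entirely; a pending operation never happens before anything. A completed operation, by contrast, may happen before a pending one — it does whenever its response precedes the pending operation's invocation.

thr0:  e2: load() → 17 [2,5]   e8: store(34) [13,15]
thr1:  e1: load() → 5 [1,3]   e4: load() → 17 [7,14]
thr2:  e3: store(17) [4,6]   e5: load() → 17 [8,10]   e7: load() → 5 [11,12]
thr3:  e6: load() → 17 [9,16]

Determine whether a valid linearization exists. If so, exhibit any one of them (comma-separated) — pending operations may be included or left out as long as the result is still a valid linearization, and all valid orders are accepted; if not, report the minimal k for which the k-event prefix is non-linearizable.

the violation lands at event 12, e7's response at time 12: events 1..11 linearize, events 1..12 do not
every one of the 3 real-time-consistent orders over 5 completed atomic register ops fails the sequential spec
no completion choice of the 2 pending operations (e4, e6) rescues it — every subset was tried
one such order, e1, e2, e3, e5, e7 (pending dropped), breaks at step 2 where e2 load() → 17 is illegal
one such order, e1, e3, e2, e5, e7 (pending dropped), breaks at step 5 where e7 load() → 5 is illegal

not linearizable — minimal violating prefix: 12 events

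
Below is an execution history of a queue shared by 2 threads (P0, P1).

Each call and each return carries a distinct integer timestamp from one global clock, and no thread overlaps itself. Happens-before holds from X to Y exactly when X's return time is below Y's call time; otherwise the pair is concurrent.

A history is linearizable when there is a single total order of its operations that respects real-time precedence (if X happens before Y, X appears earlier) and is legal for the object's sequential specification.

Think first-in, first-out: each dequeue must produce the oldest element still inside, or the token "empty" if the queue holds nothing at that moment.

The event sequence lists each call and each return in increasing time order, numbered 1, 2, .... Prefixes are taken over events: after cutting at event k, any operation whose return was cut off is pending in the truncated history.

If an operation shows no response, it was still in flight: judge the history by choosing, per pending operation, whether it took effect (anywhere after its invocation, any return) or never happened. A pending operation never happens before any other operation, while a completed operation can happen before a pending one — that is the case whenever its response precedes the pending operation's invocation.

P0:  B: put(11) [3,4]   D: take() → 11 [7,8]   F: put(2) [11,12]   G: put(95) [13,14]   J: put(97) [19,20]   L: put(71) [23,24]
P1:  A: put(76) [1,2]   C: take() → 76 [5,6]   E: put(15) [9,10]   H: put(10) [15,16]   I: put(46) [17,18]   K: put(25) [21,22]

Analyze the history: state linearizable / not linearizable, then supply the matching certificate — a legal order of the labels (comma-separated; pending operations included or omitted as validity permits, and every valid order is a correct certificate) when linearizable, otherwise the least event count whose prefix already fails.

linearizable — witness: A, B, C, D, E, F, G, H, I, J, K, L

1. A put(76), leaving queue <76>
2. B put(11), leaving queue <76,11>
3. C take() → 76, leaving queue <11>
4. D take() → 11, leaving queue <>
5. E put(15), leaving queue <15>
6. F put(2), leaving queue <15,2>
7. G put(95), leaving queue <15,2,95>
8. H put(10), leaving queue <15,2,95,10>
9. I put(46), leaving queue <15,2,95,10,46>
10. J put(97), leaving queue <15,2,95,10,46,97>
11. K put(25), leaving queue <15,2,95,10,46,97,25>
12. L put(71), leaving queue <15,2,95,10,46,97,25,71>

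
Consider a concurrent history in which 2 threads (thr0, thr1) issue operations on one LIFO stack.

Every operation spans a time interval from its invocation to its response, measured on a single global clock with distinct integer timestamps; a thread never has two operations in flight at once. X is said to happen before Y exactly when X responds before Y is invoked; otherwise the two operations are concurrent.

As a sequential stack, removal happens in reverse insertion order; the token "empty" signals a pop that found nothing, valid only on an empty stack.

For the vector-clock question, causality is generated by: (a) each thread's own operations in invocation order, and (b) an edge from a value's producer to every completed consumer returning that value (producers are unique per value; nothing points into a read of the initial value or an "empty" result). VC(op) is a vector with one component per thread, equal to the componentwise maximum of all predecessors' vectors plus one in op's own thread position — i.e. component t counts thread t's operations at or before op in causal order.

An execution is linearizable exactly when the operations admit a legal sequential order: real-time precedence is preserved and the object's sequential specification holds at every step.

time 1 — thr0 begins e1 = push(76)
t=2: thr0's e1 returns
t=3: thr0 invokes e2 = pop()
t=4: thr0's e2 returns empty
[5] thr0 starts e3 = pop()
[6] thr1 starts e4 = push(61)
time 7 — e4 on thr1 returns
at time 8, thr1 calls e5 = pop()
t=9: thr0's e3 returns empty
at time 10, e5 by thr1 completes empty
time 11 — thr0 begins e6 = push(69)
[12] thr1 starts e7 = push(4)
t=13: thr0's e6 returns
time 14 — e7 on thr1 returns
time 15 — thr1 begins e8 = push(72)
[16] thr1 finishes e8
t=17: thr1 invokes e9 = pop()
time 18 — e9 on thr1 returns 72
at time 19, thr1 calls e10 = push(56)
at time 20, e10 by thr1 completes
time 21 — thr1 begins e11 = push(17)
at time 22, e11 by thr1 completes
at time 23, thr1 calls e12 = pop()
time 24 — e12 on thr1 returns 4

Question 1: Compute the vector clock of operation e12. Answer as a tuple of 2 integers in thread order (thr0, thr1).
Answer: (0, 8)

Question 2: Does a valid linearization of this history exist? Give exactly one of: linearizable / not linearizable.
not linearizable

prefix check: 1..3 passes, 1..4 fails once e2's time-4 response joins
a single order respects real time; the 2 completed LIFO stack operations fail replay along it
for example e1, e2 fails at step 2: e2 pop() → empty is not legal there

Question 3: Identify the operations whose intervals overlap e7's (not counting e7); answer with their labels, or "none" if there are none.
Answer: e6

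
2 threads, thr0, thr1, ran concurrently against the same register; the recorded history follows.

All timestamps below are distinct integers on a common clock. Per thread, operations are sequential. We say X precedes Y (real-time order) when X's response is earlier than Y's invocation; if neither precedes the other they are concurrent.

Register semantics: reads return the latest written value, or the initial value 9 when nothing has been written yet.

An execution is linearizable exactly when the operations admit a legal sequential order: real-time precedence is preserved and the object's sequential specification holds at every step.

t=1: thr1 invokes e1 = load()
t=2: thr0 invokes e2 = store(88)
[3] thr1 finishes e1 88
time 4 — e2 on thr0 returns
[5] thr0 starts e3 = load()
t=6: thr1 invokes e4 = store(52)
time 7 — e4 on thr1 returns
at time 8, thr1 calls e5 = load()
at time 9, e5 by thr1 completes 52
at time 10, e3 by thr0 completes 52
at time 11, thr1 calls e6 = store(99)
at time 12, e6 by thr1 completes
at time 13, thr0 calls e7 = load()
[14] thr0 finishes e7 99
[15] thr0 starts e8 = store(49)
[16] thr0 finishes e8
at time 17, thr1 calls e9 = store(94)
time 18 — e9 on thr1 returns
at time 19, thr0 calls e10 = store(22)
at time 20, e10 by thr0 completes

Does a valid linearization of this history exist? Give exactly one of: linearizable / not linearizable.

linearizable

a witness: e2, e1, e4, e3, e5, e6, e7, e8, e9, e10
step 1: e2 store(88) — value 88
step 2: e1 load() → 88 — value 88
step 3: e4 store(52) — value 52
step 4: e3 load() → 52 — value 52
step 5: e5 load() → 52 — value 52
step 6: e6 store(99) — value 99
step 7: e7 load() → 99 — value 99
step 8: e8 store(49) — value 49
step 9: e9 store(94) — value 94
step 10: e10 store(22) — value 22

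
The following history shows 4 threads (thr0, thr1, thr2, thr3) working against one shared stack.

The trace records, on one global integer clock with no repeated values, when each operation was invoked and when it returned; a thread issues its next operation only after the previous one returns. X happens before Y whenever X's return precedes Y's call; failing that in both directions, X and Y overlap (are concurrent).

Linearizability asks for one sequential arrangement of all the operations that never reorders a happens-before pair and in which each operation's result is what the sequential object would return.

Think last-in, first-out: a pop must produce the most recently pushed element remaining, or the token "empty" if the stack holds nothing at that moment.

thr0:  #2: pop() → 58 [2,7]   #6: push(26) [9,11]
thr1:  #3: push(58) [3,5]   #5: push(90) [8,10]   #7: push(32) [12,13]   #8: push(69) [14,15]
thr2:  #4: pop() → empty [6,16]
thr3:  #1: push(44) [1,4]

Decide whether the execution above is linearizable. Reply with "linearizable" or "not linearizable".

prefix check: 1..15 passes, 1..16 fails once #4's time-16 response joins
8 completed operations, 64 real-time-consistent orders — every stack replay fails
sample order #1, #2, #3, #4, #5, #6, #7, #8 stalls at step 2 — #2 pop() → 58 has no legal effect
sample order #1, #2, #3, #4, #6, #5, #7, #8 stalls at step 2 — #2 pop() → 58 has no legal effect

not linearizable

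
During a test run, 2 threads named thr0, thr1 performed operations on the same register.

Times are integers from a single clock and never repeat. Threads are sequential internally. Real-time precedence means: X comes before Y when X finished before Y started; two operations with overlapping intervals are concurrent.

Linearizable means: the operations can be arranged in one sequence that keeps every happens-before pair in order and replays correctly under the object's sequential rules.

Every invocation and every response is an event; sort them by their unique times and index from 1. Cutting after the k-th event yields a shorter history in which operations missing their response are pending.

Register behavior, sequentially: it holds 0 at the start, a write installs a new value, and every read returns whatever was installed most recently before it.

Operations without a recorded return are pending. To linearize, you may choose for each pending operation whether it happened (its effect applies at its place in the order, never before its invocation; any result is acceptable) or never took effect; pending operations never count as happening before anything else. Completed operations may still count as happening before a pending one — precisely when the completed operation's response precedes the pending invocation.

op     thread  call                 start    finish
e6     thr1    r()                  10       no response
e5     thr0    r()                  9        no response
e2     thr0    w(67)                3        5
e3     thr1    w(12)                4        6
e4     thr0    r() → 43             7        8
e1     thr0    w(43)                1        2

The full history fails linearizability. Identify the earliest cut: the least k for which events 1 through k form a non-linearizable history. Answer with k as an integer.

events 1..7 are linearizable, e.g. via e1, e2, e3:
after step 1 (e1 w(43)): value 43
after step 2 (e2 w(67)): value 67
after step 3 (e3 w(12)): value 12
adding event 8 (e4 responds at 8) leaves no legal real-time order
e.g. e1, e2, e3, e4: illegal at step 4, since e4 r() → 43 cannot apply there
e.g. e1, e3, e2, e4: illegal at step 4, since e4 r() → 43 cannot apply there

8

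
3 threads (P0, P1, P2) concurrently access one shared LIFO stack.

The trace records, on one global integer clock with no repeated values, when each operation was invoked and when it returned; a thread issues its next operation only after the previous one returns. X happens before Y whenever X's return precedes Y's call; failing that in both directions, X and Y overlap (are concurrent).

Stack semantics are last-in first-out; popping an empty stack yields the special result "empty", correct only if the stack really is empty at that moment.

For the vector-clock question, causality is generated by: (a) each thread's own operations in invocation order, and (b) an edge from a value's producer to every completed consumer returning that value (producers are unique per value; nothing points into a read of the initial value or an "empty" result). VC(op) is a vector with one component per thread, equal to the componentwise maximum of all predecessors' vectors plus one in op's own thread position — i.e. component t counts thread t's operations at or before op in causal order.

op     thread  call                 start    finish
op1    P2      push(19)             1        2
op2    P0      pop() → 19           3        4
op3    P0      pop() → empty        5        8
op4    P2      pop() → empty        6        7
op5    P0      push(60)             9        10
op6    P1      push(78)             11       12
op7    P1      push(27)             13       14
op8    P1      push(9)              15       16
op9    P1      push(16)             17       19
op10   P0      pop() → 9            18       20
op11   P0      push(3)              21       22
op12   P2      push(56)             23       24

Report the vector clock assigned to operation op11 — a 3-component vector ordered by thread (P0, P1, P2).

(5, 3, 1)

op1, invoked 1, has no incoming edges; only P2's bump applies → (0, 0, 1)
op6, invoked 11, has no incoming edges; only P1's bump applies → (0, 1, 0)
VC(op4, invoked at 6): max of VC(op1)=(0, 0, 1), then +1 on thread P2 → (0, 0, 2)
VC(op7, invoked at 13): max of VC(op6)=(0, 1, 0), then +1 on thread P1 → (0, 2, 0)
VC(op2, invoked at 3): max of VC(op1)=(0, 0, 1), then +1 on thread P0 → (1, 0, 1)
VC(op12, invoked at 23): max of VC(op4)=(0, 0, 2), then +1 on thread P2 → (0, 0, 3)
VC(op8, invoked at 15): max of VC(op7)=(0, 2, 0), then +1 on thread P1 → (0, 3, 0)
VC(op3, invoked at 5): max of VC(op2)=(1, 0, 1), then +1 on thread P0 → (2, 0, 1)
VC(op9, invoked at 17): max of VC(op8)=(0, 3, 0), then +1 on thread P1 → (0, 4, 0)
VC(op5, invoked at 9): max of VC(op3)=(2, 0, 1), then +1 on thread P0 → (3, 0, 1)
VC(op10, invoked at 18): max of VC(op5)=(3, 0, 1), VC(op8)=(0, 3, 0), then +1 on thread P0 → (4, 3, 1)
VC(op11, invoked at 21): max of VC(op10)=(4, 3, 1), then +1 on thread P0 → (5, 3, 1)
target: VC(op11) = (5, 3, 1)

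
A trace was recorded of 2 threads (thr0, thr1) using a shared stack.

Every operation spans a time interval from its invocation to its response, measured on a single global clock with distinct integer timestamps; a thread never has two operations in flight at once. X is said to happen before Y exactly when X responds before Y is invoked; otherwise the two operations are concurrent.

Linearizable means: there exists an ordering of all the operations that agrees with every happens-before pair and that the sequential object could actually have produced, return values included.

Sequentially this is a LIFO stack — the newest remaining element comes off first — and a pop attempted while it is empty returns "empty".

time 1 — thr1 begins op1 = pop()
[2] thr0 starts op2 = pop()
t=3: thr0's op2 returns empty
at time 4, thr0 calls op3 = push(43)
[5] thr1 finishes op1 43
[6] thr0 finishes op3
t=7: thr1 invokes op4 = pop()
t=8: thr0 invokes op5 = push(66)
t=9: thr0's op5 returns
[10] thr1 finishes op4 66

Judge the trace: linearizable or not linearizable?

linearizable

one valid linearization: op2, op3, op1, op5, op4
step 1: op2 pop() → empty — stack <>
step 2: op3 push(43) — stack <43>
step 3: op1 pop() → 43 — stack <>
step 4: op5 push(66) — stack <66>
step 5: op4 pop() → 66 — stack <>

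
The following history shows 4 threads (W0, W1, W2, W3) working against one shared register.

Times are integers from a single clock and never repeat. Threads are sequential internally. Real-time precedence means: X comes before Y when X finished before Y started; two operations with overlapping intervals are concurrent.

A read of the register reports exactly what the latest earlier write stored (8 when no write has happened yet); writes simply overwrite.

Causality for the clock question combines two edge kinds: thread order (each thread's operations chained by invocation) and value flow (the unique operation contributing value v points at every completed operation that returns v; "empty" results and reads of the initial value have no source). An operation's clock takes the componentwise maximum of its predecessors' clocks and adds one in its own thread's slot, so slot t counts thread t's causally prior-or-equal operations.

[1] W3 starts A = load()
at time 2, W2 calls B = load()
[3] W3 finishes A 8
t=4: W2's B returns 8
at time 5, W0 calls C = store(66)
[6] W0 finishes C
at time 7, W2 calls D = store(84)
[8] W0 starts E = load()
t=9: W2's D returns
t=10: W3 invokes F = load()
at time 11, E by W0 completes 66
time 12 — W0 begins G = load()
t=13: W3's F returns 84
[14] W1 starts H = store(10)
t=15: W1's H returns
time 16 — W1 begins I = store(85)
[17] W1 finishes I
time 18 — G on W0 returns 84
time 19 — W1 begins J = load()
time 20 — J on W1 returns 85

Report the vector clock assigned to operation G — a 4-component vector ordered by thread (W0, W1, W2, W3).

(3, 0, 2, 0)

VC(A, invoked at 1): no causal predecessors; +1 on W3 → (0, 0, 0, 1)
VC(B, invoked at 2): no causal predecessors; +1 on W2 → (0, 0, 1, 0)
VC(H, invoked at 14): no causal predecessors; +1 on W1 → (0, 1, 0, 0)
VC(C, invoked at 5): no causal predecessors; +1 on W0 → (1, 0, 0, 0)
from VC(B)=(0, 0, 1, 0), D (invoked 7) maxes components and bumps W2 → (0, 0, 2, 0)
from VC(H)=(0, 1, 0, 0), I (invoked 16) maxes components and bumps W1 → (0, 2, 0, 0)
from VC(C)=(1, 0, 0, 0), E (invoked 8) maxes components and bumps W0 → (2, 0, 0, 0)
from VC(I)=(0, 2, 0, 0), J (invoked 19) maxes components and bumps W1 → (0, 3, 0, 0)
from VC(A)=(0, 0, 0, 1), VC(D)=(0, 0, 2, 0), F (invoked 10) maxes components and bumps W3 → (0, 0, 2, 2)
from VC(D)=(0, 0, 2, 0), VC(E)=(2, 0, 0, 0), G (invoked 12) maxes components and bumps W0 → (3, 0, 2, 0)
target: VC(G) = (3, 0, 2, 0)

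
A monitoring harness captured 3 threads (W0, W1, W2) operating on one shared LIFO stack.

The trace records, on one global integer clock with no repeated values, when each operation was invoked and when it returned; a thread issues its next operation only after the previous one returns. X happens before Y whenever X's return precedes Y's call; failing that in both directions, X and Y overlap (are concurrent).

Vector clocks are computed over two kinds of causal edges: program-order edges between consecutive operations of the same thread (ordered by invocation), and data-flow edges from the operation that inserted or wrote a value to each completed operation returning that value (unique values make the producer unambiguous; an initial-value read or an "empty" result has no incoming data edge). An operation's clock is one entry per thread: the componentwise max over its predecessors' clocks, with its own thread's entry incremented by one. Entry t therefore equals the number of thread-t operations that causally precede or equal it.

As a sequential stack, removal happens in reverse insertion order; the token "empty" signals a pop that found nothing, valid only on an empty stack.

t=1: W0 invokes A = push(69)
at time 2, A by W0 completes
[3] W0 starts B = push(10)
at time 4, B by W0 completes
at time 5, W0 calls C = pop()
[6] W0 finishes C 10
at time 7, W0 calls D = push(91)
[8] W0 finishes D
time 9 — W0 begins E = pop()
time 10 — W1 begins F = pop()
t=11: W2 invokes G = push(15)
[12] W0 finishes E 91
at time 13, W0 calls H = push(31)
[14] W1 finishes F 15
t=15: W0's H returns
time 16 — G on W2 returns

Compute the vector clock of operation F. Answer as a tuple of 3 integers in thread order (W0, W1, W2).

invoked at 11, G has no predecessors; its own W2 bump gives (0, 0, 1)
invoked at 1, A has no predecessors; its own W0 bump gives (1, 0, 0)
merge at F (invoked 10): VC(G)=(0, 0, 1), own-thread bump on W1 → (0, 1, 1)
merge at B (invoked 3): VC(A)=(1, 0, 0), own-thread bump on W0 → (2, 0, 0)
merge at C (invoked 5): VC(B)=(2, 0, 0), own-thread bump on W0 → (3, 0, 0)
merge at D (invoked 7): VC(C)=(3, 0, 0), own-thread bump on W0 → (4, 0, 0)
merge at E (invoked 9): VC(D)=(4, 0, 0), own-thread bump on W0 → (5, 0, 0)
merge at H (invoked 13): VC(E)=(5, 0, 0), own-thread bump on W0 → (6, 0, 0)
target: VC(F) = (0, 1, 1)

(0, 1, 1)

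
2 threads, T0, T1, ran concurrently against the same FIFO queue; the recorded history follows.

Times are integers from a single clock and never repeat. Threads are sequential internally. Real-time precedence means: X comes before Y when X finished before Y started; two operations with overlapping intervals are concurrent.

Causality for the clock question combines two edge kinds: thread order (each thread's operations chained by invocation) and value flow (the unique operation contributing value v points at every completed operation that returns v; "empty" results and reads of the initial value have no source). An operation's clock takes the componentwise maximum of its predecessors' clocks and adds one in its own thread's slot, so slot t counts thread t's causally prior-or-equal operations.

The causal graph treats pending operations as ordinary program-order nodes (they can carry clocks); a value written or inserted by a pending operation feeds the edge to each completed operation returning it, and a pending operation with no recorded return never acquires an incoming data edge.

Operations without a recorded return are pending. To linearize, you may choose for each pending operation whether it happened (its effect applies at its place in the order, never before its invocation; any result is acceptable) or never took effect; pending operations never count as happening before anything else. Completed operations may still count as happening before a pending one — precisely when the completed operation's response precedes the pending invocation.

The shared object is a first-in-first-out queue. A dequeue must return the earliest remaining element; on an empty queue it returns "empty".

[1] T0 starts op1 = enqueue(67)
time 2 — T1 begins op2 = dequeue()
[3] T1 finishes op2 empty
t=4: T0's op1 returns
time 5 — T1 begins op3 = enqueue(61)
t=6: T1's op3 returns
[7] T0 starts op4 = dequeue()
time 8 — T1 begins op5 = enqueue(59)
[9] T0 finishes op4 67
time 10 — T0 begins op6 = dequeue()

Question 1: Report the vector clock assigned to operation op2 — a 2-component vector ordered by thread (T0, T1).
(0, 1)

op2, invoked 2, has no incoming edges; only T1's bump applies → (0, 1)
op1, invoked 1, has no incoming edges; only T0's bump applies → (1, 0)
op3, invoked 5, takes VC(op2)=(0, 1) under max, adds 1 for T1 → (0, 2)
op4, invoked 7, takes VC(op1)=(1, 0) under max, adds 1 for T0 → (2, 0)
op5, invoked 8, takes VC(op3)=(0, 2) under max, adds 1 for T1 → (0, 3)
op6, invoked 10, takes VC(op4)=(2, 0) under max, adds 1 for T0 → (3, 0)
target: VC(op2) = (0, 1)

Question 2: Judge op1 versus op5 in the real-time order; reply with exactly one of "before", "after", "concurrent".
before

op1 spans [1,4], op5 spans [8,…)
resp(op1)=4 < inv(op5)=8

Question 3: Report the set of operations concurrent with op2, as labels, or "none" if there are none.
op1

overlap test against op2 [2,3]: concurrent iff the interval meets 2..3
op1 [1,4]: concurrent
op3 [5,6]: after
op4 [7,9]: after
op5 [8,…): after
op6 [10,…): after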